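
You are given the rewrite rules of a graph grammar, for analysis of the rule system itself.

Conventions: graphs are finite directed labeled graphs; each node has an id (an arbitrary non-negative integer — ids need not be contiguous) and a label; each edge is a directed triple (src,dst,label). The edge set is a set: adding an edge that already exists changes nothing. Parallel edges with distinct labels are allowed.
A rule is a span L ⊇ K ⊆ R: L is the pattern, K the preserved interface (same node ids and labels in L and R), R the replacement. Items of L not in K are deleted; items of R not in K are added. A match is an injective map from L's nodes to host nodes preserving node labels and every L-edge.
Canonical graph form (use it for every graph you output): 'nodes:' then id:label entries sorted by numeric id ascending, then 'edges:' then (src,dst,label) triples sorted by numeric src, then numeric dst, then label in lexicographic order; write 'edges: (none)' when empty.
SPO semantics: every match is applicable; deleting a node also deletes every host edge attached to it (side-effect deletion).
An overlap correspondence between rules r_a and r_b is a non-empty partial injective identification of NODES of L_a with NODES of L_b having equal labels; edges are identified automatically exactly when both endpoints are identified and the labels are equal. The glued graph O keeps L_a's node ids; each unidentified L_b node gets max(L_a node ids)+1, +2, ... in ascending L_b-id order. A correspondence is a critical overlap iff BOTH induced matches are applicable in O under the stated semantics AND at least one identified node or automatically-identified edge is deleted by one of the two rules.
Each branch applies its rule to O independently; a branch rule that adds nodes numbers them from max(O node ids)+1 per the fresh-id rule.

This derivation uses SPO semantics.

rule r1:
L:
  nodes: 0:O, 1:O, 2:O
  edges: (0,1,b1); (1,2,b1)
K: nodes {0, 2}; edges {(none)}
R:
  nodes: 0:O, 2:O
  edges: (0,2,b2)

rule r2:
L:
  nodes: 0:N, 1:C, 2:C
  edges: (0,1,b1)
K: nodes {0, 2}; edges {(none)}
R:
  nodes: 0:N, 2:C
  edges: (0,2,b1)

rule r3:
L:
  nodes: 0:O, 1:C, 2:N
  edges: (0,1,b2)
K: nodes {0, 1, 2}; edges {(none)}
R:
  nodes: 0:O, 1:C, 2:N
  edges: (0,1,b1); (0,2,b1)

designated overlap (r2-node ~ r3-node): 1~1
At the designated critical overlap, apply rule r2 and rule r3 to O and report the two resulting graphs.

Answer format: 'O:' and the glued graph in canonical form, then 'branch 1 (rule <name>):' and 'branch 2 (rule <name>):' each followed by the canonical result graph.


O:
nodes: 0:N, 1:C, 2:C, 3:O, 4:N
edges: (0,1,b1); (3,1,b2)
branch 1 (rule r2):
nodes: 0:N, 2:C, 3:O, 4:N
edges: (0,2,b1)
branch 2 (rule r3):
nodes: 0:N, 1:C, 2:C, 3:O, 4:N
edges: (0,1,b1); (3,1,b1); (3,4,b1)


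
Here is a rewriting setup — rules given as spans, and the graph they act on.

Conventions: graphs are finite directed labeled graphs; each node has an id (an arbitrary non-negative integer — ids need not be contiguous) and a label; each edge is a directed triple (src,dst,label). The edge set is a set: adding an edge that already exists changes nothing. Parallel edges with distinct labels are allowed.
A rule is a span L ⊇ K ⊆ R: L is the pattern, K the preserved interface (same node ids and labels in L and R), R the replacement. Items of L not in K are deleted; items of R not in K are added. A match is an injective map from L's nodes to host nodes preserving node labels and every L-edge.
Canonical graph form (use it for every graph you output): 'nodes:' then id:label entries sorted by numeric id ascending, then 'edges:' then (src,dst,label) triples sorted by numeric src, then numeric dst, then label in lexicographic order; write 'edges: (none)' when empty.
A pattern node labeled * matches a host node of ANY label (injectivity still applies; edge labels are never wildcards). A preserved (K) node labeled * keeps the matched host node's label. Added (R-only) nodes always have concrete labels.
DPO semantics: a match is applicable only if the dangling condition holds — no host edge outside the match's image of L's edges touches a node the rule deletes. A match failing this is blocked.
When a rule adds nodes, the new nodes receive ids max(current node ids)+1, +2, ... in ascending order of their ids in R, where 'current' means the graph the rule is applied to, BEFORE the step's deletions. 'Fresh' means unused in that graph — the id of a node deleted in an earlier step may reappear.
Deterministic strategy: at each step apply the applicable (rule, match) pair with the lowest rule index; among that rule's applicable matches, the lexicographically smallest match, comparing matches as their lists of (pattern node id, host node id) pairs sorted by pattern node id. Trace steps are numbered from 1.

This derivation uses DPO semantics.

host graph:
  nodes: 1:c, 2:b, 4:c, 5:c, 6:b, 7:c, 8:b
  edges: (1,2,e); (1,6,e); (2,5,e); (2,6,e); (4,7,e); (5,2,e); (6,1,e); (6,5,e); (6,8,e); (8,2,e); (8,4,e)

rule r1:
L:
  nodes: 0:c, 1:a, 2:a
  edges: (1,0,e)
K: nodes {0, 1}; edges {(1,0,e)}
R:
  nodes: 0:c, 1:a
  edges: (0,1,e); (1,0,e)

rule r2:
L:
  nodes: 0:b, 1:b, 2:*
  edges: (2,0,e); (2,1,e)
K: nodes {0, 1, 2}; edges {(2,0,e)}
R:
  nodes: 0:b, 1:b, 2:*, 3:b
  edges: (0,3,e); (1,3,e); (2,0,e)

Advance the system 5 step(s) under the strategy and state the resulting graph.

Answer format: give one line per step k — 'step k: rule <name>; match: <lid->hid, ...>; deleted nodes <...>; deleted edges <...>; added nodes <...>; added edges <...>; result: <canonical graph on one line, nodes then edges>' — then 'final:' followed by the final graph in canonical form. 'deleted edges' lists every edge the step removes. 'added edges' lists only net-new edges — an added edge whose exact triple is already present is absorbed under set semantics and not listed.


step 1: rule r2; match: 0->2, 1->6, 2->1; deleted nodes (none); deleted edges (1,6,e); added nodes 9; added edges (2,9,e); (6,9,e); result: nodes: 1:c, 2:b, 4:c, 5:c, 6:b, 7:c, 8:b, 9:b edges: (1,2,e); (2,5,e); (2,6,e); (2,9,e); (4,7,e); (5,2,e); (6,1,e); (6,5,e); (6,8,e); (6,9,e); (8,2,e); (8,4,e)
step 2: rule r2; match: 0->6, 1->9, 2->2; deleted nodes (none); deleted edges (2,9,e); added nodes 10; added edges (6,10,e); (9,10,e); result: nodes: 1:c, 2:b, 4:c, 5:c, 6:b, 7:c, 8:b, 9:b, 10:b edges: (1,2,e); (2,5,e); (2,6,e); (4,7,e); (5,2,e); (6,1,e); (6,5,e); (6,8,e); (6,9,e); (6,10,e); (8,2,e); (8,4,e); (9,10,e)
step 3: rule r2; match: 0->8, 1->9, 2->6; deleted nodes (none); deleted edges (6,9,e); added nodes 11; added edges (8,11,e); (9,11,e); result: nodes: 1:c, 2:b, 4:c, 5:c, 6:b, 7:c, 8:b, 9:b, 10:b, 11:b edges: (1,2,e); (2,5,e); (2,6,e); (4,7,e); (5,2,e); (6,1,e); (6,5,e); (6,8,e); (6,10,e); (8,2,e); (8,4,e); (8,11,e); (9,10,e); (9,11,e)
step 4: rule r2; match: 0->2, 1->11, 2->8; deleted nodes (none); deleted edges (8,11,e); added nodes 12; added edges (2,12,e); (11,12,e); result: nodes: 1:c, 2:b, 4:c, 5:c, 6:b, 7:c, 8:b, 9:b, 10:b, 11:b, 12:b edges: (1,2,e); (2,5,e); (2,6,e); (2,12,e); (4,7,e); (5,2,e); (6,1,e); (6,5,e); (6,8,e); (6,10,e); (8,2,e); (8,4,e); (9,10,e); (9,11,e); (11,12,e)
step 5: rule r2; match: 0->6, 1->12, 2->2; deleted nodes (none); deleted edges (2,12,e); added nodes 13; added edges (6,13,e); (12,13,e); result: nodes: 1:c, 2:b, 4:c, 5:c, 6:b, 7:c, 8:b, 9:b, 10:b, 11:b, 12:b, 13:b edges: (1,2,e); (2,5,e); (2,6,e); (4,7,e); (5,2,e); (6,1,e); (6,5,e); (6,8,e); (6,10,e); (6,13,e); (8,2,e); (8,4,e); (9,10,e); (9,11,e); (11,12,e); (12,13,e)
final:
nodes: 1:c, 2:b, 4:c, 5:c, 6:b, 7:c, 8:b, 9:b, 10:b, 11:b, 12:b, 13:b
edges: (1,2,e); (2,5,e); (2,6,e); (4,7,e); (5,2,e); (6,1,e); (6,5,e); (6,8,e); (6,10,e); (6,13,e); (8,2,e); (8,4,e); (9,10,e); (9,11,e); (11,12,e); (12,13,e)


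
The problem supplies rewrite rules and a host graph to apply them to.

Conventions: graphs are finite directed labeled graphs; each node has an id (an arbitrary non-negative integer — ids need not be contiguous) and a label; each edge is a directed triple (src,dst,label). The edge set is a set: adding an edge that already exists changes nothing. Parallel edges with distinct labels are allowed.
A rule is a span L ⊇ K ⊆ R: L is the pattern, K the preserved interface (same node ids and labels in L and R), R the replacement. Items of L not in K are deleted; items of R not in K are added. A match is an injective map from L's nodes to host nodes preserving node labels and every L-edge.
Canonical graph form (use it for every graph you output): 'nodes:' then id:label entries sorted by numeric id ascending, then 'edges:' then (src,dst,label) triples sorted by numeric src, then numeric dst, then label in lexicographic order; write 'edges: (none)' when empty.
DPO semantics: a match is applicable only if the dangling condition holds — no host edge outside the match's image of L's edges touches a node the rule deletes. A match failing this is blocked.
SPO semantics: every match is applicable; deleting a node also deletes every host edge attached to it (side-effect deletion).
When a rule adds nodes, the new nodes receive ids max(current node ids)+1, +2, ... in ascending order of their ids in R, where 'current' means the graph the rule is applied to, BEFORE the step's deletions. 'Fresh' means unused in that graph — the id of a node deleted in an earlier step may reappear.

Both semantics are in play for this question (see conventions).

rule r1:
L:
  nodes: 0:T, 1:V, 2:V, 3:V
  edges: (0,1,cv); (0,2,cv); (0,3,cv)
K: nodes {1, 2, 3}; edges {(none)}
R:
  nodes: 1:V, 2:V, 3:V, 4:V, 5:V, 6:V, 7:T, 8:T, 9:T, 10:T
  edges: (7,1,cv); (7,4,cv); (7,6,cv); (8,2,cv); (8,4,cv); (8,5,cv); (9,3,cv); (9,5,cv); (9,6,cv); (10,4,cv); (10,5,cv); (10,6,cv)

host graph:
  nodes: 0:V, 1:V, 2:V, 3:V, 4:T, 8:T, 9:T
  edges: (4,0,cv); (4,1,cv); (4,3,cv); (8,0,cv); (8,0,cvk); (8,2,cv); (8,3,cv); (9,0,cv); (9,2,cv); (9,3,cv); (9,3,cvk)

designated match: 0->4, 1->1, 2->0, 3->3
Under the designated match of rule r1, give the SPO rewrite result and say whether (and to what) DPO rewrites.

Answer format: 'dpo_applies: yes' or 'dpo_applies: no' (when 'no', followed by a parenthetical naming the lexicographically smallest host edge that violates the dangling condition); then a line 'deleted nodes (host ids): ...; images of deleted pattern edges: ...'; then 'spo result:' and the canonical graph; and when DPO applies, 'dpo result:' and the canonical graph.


dpo_applies: yes
deleted nodes (host ids): 4; images of deleted pattern edges: (4,0,cv); (4,1,cv); (4,3,cv)
spo result:
nodes: 0:V, 1:V, 2:V, 3:V, 8:T, 9:T, 10:V, 11:V, 12:V, 13:T, 14:T, 15:T, 16:T
edges: (8,0,cv); (8,0,cvk); (8,2,cv); (8,3,cv); (9,0,cv); (9,2,cv); (9,3,cv); (9,3,cvk); (13,1,cv); (13,10,cv); (13,12,cv); (14,0,cv); (14,10,cv); (14,11,cv); (15,3,cv); (15,11,cv); (15,12,cv); (16,10,cv); (16,11,cv); (16,12,cv)
dpo result:
nodes: 0:V, 1:V, 2:V, 3:V, 8:T, 9:T, 10:V, 11:V, 12:V, 13:T, 14:T, 15:T, 16:T
edges: (8,0,cv); (8,0,cvk); (8,2,cv); (8,3,cv); (9,0,cv); (9,2,cv); (9,3,cv); (9,3,cvk); (13,1,cv); (13,10,cv); (13,12,cv); (14,0,cv); (14,10,cv); (14,11,cv); (15,3,cv); (15,11,cv); (15,12,cv); (16,10,cv); (16,11,cv); (16,12,cv)


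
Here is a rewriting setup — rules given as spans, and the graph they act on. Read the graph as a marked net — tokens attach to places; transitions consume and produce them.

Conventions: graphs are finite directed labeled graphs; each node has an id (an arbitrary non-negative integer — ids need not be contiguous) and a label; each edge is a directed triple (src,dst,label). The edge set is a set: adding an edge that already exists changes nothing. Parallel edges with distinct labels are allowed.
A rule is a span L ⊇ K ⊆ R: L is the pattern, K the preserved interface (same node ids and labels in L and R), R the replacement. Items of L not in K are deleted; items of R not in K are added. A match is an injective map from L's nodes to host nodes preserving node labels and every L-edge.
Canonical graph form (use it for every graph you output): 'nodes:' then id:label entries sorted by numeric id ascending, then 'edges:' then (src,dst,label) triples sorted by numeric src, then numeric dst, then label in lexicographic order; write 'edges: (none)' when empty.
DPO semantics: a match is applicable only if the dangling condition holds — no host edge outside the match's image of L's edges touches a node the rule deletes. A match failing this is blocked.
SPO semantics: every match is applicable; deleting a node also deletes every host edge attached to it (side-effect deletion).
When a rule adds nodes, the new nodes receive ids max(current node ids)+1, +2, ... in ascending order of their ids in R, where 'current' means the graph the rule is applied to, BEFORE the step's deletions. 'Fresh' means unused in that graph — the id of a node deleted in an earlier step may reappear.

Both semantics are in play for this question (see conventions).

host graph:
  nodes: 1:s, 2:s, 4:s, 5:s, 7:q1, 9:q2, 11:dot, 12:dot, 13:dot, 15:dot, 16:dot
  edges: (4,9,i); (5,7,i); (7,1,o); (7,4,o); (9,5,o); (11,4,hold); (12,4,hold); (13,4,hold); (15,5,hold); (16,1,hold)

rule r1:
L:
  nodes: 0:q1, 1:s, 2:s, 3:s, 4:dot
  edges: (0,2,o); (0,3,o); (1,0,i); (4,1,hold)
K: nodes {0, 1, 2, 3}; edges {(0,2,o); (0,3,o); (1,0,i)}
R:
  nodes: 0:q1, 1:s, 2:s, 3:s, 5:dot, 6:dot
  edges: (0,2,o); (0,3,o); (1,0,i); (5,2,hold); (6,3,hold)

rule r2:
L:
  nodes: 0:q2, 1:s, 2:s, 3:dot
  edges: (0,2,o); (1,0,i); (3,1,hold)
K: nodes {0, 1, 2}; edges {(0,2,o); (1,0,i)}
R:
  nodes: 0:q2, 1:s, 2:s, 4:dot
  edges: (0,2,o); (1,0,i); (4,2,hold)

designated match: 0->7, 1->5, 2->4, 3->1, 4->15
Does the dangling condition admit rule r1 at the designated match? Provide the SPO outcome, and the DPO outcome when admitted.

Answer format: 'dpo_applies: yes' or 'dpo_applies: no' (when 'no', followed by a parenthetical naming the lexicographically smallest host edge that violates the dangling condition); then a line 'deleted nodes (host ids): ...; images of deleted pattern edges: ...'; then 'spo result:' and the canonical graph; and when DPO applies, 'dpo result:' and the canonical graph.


dpo_applies: yes
deleted nodes (host ids): 15; images of deleted pattern edges: (15,5,hold)
spo result:
nodes: 1:s, 2:s, 4:s, 5:s, 7:q1, 9:q2, 11:dot, 12:dot, 13:dot, 16:dot, 17:dot, 18:dot
edges: (4,9,i); (5,7,i); (7,1,o); (7,4,o); (9,5,o); (11,4,hold); (12,4,hold); (13,4,hold); (16,1,hold); (17,4,hold); (18,1,hold)
dpo result:
nodes: 1:s, 2:s, 4:s, 5:s, 7:q1, 9:q2, 11:dot, 12:dot, 13:dot, 16:dot, 17:dot, 18:dot
edges: (4,9,i); (5,7,i); (7,1,o); (7,4,o); (9,5,o); (11,4,hold); (12,4,hold); (13,4,hold); (16,1,hold); (17,4,hold); (18,1,hold)


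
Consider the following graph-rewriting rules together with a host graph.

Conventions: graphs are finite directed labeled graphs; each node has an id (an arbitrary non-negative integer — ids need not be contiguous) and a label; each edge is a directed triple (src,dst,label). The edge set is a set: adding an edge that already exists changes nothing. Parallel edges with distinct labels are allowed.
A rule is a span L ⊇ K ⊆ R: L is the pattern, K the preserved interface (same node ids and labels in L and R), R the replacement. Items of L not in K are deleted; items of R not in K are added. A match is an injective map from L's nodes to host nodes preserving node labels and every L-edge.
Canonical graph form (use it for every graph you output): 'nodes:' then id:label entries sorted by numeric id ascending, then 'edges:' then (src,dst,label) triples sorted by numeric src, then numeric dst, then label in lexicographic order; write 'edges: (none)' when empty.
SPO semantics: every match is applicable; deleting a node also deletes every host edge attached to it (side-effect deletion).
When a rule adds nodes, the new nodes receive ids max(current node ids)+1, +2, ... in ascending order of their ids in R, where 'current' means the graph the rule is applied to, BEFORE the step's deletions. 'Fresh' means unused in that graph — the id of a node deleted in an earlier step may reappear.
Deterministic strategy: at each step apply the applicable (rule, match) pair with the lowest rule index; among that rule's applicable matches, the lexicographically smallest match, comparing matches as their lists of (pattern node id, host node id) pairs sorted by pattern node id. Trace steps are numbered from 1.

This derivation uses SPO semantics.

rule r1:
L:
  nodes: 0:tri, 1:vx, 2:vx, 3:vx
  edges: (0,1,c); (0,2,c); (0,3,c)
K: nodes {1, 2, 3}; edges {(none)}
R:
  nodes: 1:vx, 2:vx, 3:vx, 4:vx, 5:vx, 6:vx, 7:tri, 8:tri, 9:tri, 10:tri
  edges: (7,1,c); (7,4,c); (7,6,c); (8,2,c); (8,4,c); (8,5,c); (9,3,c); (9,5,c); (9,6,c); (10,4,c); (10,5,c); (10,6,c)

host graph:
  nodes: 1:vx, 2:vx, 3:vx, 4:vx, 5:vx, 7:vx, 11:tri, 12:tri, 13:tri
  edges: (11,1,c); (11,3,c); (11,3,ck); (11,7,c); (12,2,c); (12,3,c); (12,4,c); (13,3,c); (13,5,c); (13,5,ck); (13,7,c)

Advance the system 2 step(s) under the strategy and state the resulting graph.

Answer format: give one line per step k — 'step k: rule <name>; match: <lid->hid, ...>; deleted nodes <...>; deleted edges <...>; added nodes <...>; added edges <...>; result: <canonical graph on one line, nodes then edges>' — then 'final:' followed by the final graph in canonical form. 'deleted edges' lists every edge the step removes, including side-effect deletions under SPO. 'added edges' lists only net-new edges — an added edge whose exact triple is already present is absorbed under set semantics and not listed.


step 1: rule r1; match: 0->11, 1->1, 2->3, 3->7; deleted nodes 11; deleted edges (11,1,c); (11,3,c); (11,3,ck); (11,7,c); added nodes 14, 15, 16, 17, 18, 19, 20; added edges (17,1,c); (17,14,c); (17,16,c); (18,3,c); (18,14,c); (18,15,c); (19,7,c); (19,15,c); (19,16,c); (20,14,c); (20,15,c); (20,16,c); result: nodes: 1:vx, 2:vx, 3:vx, 4:vx, 5:vx, 7:vx, 12:tri, 13:tri, 14:vx, 15:vx, 16:vx, 17:tri, 18:tri, 19:tri, 20:tri edges: (12,2,c); (12,3,c); (12,4,c); (13,3,c); (13,5,c); (13,5,ck); (13,7,c); (17,1,c); (17,14,c); (17,16,c); (18,3,c); (18,14,c); (18,15,c); (19,7,c); (19,15,c); (19,16,c); (20,14,c); (20,15,c); (20,16,c)
step 2: rule r1; match: 0->12, 1->2, 2->3, 3->4; deleted nodes 12; deleted edges (12,2,c); (12,3,c); (12,4,c); added nodes 21, 22, 23, 24, 25, 26, 27; added edges (24,2,c); (24,21,c); (24,23,c); (25,3,c); (25,21,c); (25,22,c); (26,4,c); (26,22,c); (26,23,c); (27,21,c); (27,22,c); (27,23,c); result: nodes: 1:vx, 2:vx, 3:vx, 4:vx, 5:vx, 7:vx, 13:tri, 14:vx, 15:vx, 16:vx, 17:tri, 18:tri, 19:tri, 20:tri, 21:vx, 22:vx, 23:vx, 24:tri, 25:tri, 26:tri, 27:tri edges: (13,3,c); (13,5,c); (13,5,ck); (13,7,c); (17,1,c); (17,14,c); (17,16,c); (18,3,c); (18,14,c); (18,15,c); (19,7,c); (19,15,c); (19,16,c); (20,14,c); (20,15,c); (20,16,c); (24,2,c); (24,21,c); (24,23,c); (25,3,c); (25,21,c); (25,22,c); (26,4,c); (26,22,c); (26,23,c); (27,21,c); (27,22,c); (27,23,c)
final:
nodes: 1:vx, 2:vx, 3:vx, 4:vx, 5:vx, 7:vx, 13:tri, 14:vx, 15:vx, 16:vx, 17:tri, 18:tri, 19:tri, 20:tri, 21:vx, 22:vx, 23:vx, 24:tri, 25:tri, 26:tri, 27:tri
edges: (13,3,c); (13,5,c); (13,5,ck); (13,7,c); (17,1,c); (17,14,c); (17,16,c); (18,3,c); (18,14,c); (18,15,c); (19,7,c); (19,15,c); (19,16,c); (20,14,c); (20,15,c); (20,16,c); (24,2,c); (24,21,c); (24,23,c); (25,3,c); (25,21,c); (25,22,c); (26,4,c); (26,22,c); (26,23,c); (27,21,c); (27,22,c); (27,23,c)


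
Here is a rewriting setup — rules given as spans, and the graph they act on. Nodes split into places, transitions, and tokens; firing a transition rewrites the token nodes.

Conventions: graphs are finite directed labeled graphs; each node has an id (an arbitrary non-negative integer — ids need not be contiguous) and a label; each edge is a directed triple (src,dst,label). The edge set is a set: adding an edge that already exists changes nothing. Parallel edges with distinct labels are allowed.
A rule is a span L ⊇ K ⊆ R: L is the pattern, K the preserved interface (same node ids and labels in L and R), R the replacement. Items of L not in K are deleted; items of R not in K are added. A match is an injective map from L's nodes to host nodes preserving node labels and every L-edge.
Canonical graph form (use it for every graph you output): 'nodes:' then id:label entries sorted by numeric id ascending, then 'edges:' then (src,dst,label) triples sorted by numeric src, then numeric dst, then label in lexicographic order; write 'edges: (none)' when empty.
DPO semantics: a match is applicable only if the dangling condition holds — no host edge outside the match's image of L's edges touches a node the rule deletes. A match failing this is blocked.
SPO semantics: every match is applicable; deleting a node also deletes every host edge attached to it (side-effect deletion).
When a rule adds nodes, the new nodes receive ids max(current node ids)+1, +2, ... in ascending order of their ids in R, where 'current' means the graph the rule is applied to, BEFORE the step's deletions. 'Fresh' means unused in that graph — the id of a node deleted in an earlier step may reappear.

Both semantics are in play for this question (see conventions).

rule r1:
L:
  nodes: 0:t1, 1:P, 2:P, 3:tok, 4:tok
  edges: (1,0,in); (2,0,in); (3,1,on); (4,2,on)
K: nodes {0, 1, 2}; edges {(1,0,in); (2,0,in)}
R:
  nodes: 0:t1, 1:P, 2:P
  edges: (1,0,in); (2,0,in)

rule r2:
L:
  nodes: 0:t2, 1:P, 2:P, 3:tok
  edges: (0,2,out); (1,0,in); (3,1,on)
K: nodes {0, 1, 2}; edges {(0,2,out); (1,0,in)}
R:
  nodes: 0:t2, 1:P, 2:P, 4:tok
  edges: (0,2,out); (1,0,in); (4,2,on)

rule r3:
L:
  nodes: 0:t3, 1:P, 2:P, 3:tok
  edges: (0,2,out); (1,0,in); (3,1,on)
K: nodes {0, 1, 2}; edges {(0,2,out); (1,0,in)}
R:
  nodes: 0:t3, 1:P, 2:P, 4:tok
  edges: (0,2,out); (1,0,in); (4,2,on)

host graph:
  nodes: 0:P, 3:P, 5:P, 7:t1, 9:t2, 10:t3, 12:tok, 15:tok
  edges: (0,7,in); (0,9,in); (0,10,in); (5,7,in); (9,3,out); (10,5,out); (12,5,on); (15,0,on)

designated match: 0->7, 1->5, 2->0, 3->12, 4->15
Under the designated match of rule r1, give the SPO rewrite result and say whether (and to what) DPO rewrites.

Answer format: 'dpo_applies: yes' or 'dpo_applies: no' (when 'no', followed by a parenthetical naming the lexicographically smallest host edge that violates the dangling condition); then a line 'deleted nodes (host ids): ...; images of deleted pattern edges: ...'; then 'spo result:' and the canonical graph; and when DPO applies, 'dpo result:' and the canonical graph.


dpo_applies: yes
deleted nodes (host ids): 12, 15; images of deleted pattern edges: (12,5,on); (15,0,on)
spo result:
nodes: 0:P, 3:P, 5:P, 7:t1, 9:t2, 10:t3
edges: (0,7,in); (0,9,in); (0,10,in); (5,7,in); (9,3,out); (10,5,out)
dpo result:
nodes: 0:P, 3:P, 5:P, 7:t1, 9:t2, 10:t3
edges: (0,7,in); (0,9,in); (0,10,in); (5,7,in); (9,3,out); (10,5,out)


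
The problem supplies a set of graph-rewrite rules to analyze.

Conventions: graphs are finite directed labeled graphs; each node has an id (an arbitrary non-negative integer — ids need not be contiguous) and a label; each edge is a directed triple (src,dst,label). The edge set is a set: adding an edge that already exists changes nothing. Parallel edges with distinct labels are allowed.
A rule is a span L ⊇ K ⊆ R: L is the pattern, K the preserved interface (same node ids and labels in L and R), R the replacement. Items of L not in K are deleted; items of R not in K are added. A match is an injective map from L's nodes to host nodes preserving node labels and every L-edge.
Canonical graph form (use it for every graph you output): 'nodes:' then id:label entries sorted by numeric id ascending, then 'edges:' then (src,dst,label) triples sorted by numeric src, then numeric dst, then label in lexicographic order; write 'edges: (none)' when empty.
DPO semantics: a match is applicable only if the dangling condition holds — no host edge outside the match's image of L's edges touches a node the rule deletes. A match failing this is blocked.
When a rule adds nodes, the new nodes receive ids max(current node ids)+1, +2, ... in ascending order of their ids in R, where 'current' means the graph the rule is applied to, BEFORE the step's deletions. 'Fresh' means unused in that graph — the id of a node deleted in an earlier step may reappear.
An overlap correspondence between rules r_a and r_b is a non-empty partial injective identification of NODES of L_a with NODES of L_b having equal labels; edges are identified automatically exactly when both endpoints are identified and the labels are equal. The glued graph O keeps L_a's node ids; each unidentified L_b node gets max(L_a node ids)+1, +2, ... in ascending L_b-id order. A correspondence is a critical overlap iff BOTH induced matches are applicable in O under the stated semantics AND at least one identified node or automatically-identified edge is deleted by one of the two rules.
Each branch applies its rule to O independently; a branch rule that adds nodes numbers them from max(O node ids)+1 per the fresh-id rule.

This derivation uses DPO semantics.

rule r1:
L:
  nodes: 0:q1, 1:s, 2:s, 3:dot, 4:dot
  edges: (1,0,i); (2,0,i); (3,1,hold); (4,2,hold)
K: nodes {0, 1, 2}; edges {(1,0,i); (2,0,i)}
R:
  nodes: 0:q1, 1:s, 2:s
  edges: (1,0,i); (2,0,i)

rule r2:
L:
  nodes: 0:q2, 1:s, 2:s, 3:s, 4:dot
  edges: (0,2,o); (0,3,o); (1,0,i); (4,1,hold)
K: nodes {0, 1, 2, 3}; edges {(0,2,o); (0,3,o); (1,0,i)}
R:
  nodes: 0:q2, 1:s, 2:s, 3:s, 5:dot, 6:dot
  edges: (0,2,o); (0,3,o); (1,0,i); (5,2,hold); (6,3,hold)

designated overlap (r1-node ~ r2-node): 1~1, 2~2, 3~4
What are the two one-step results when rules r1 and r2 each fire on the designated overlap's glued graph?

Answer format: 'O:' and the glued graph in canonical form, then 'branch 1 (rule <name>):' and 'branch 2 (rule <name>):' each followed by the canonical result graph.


O:
nodes: 0:q1, 1:s, 2:s, 3:dot, 4:dot, 5:q2, 6:s
edges: (1,0,i); (1,5,i); (2,0,i); (3,1,hold); (4,2,hold); (5,2,o); (5,6,o)
branch 1 (rule r1):
nodes: 0:q1, 1:s, 2:s, 5:q2, 6:s
edges: (1,0,i); (1,5,i); (2,0,i); (5,2,o); (5,6,o)
branch 2 (rule r2):
nodes: 0:q1, 1:s, 2:s, 4:dot, 5:q2, 6:s, 7:dot, 8:dot
edges: (1,0,i); (1,5,i); (2,0,i); (4,2,hold); (5,2,o); (5,6,o); (7,2,hold); (8,6,hold)


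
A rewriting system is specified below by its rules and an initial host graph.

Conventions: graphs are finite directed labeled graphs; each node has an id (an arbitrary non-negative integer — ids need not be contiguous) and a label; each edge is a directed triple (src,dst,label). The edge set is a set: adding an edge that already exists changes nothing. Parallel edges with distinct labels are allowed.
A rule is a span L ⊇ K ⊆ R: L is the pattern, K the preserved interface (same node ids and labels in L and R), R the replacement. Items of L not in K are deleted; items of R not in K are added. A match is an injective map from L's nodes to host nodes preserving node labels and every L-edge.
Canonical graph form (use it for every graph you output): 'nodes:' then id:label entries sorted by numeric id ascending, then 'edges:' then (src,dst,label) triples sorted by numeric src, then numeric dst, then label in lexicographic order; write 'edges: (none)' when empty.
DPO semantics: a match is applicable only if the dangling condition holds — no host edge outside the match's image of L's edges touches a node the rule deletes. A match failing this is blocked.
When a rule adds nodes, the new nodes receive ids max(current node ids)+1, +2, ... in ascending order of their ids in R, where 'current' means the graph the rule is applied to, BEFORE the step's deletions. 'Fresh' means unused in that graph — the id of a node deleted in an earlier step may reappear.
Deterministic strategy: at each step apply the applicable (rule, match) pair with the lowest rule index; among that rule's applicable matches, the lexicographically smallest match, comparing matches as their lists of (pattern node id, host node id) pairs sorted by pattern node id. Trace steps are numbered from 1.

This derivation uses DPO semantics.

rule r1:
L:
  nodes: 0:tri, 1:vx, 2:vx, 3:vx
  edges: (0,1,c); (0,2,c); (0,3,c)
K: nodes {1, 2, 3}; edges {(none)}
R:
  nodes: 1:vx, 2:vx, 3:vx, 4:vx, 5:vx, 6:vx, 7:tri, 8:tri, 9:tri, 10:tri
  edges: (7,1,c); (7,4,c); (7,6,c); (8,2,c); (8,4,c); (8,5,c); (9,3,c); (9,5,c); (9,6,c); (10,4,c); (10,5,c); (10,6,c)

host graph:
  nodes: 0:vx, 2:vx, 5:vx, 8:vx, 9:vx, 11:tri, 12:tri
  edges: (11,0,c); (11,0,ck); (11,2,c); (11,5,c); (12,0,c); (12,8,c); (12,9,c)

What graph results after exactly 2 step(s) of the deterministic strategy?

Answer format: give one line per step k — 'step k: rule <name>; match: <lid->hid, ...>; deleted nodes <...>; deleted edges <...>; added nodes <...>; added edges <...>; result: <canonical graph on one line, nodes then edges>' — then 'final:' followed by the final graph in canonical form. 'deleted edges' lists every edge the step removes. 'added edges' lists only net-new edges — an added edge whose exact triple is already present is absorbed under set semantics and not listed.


step 1: rule r1; match: 0->12, 1->0, 2->8, 3->9; deleted nodes 12; deleted edges (12,0,c); (12,8,c); (12,9,c); added nodes 13, 14, 15, 16, 17, 18, 19; added edges (16,0,c); (16,13,c); (16,15,c); (17,8,c); (17,13,c); (17,14,c); (18,9,c); (18,14,c); (18,15,c); (19,13,c); (19,14,c); (19,15,c); result: nodes: 0:vx, 2:vx, 5:vx, 8:vx, 9:vx, 11:tri, 13:vx, 14:vx, 15:vx, 16:tri, 17:tri, 18:tri, 19:tri edges: (11,0,c); (11,0,ck); (11,2,c); (11,5,c); (16,0,c); (16,13,c); (16,15,c); (17,8,c); (17,13,c); (17,14,c); (18,9,c); (18,14,c); (18,15,c); (19,13,c); (19,14,c); (19,15,c)
step 2: rule r1; match: 0->16, 1->0, 2->13, 3->15; deleted nodes 16; deleted edges (16,0,c); (16,13,c); (16,15,c); added nodes 20, 21, 22, 23, 24, 25, 26; added edges (23,0,c); (23,20,c); (23,22,c); (24,13,c); (24,20,c); (24,21,c); (25,15,c); (25,21,c); (25,22,c); (26,20,c); (26,21,c); (26,22,c); result: nodes: 0:vx, 2:vx, 5:vx, 8:vx, 9:vx, 11:tri, 13:vx, 14:vx, 15:vx, 17:tri, 18:tri, 19:tri, 20:vx, 21:vx, 22:vx, 23:tri, 24:tri, 25:tri, 26:tri edges: (11,0,c); (11,0,ck); (11,2,c); (11,5,c); (17,8,c); (17,13,c); (17,14,c); (18,9,c); (18,14,c); (18,15,c); (19,13,c); (19,14,c); (19,15,c); (23,0,c); (23,20,c); (23,22,c); (24,13,c); (24,20,c); (24,21,c); (25,15,c); (25,21,c); (25,22,c); (26,20,c); (26,21,c); (26,22,c)
final:
nodes: 0:vx, 2:vx, 5:vx, 8:vx, 9:vx, 11:tri, 13:vx, 14:vx, 15:vx, 17:tri, 18:tri, 19:tri, 20:vx, 21:vx, 22:vx, 23:tri, 24:tri, 25:tri, 26:tri
edges: (11,0,c); (11,0,ck); (11,2,c); (11,5,c); (17,8,c); (17,13,c); (17,14,c); (18,9,c); (18,14,c); (18,15,c); (19,13,c); (19,14,c); (19,15,c); (23,0,c); (23,20,c); (23,22,c); (24,13,c); (24,20,c); (24,21,c); (25,15,c); (25,21,c); (25,22,c); (26,20,c); (26,21,c); (26,22,c)


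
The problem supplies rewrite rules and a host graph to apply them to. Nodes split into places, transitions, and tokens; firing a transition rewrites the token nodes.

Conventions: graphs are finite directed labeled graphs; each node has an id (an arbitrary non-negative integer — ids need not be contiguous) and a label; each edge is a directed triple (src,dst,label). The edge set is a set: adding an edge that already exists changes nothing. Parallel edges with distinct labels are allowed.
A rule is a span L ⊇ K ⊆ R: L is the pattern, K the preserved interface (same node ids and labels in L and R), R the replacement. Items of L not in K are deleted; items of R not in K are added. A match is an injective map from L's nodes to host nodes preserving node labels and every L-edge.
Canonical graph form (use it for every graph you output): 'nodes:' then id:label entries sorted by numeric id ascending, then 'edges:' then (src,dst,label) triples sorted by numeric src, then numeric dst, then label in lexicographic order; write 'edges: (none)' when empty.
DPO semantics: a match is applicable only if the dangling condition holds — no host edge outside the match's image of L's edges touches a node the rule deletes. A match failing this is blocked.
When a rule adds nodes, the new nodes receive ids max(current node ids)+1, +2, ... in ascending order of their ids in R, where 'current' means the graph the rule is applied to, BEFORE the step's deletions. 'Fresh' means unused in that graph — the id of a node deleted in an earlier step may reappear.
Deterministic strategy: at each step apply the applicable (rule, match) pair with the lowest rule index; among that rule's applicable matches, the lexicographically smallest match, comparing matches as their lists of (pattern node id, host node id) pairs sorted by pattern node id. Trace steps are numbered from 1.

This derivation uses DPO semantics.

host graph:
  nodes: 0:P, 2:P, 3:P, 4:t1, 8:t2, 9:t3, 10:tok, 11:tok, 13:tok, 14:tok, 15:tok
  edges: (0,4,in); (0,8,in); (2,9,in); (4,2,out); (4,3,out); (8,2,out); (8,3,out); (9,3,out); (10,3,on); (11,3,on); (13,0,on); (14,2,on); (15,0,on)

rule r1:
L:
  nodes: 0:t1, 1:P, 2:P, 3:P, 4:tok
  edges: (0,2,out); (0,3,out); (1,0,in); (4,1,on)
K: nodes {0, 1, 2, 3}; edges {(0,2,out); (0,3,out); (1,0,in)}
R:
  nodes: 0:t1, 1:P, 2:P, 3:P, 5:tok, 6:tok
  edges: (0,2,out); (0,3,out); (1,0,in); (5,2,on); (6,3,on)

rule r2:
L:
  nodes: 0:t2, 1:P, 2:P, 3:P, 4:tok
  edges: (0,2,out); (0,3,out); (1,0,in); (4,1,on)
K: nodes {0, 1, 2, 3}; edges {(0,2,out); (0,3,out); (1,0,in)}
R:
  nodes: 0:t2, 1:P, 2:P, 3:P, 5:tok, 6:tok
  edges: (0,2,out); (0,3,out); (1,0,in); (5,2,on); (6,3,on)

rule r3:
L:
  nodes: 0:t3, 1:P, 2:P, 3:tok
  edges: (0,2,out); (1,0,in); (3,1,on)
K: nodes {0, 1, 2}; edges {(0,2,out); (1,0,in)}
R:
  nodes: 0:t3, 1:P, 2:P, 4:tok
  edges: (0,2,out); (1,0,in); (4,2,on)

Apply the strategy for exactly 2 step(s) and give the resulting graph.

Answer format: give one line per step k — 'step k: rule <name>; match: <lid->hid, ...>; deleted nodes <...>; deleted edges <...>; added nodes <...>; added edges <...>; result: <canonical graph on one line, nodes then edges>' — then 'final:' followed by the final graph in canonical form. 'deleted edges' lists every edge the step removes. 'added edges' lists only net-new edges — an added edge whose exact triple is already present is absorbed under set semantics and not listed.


step 1: rule r1; match: 0->4, 1->0, 2->2, 3->3, 4->13; deleted nodes 13; deleted edges (13,0,on); added nodes 16, 17; added edges (16,2,on); (17,3,on); result: nodes: 0:P, 2:P, 3:P, 4:t1, 8:t2, 9:t3, 10:tok, 11:tok, 14:tok, 15:tok, 16:tok, 17:tok edges: (0,4,in); (0,8,in); (2,9,in); (4,2,out); (4,3,out); (8,2,out); (8,3,out); (9,3,out); (10,3,on); (11,3,on); (14,2,on); (15,0,on); (16,2,on); (17,3,on)
step 2: rule r1; match: 0->4, 1->0, 2->2, 3->3, 4->15; deleted nodes 15; deleted edges (15,0,on); added nodes 18, 19; added edges (18,2,on); (19,3,on); result: nodes: 0:P, 2:P, 3:P, 4:t1, 8:t2, 9:t3, 10:tok, 11:tok, 14:tok, 16:tok, 17:tok, 18:tok, 19:tok edges: (0,4,in); (0,8,in); (2,9,in); (4,2,out); (4,3,out); (8,2,out); (8,3,out); (9,3,out); (10,3,on); (11,3,on); (14,2,on); (16,2,on); (17,3,on); (18,2,on); (19,3,on)
final:
nodes: 0:P, 2:P, 3:P, 4:t1, 8:t2, 9:t3, 10:tok, 11:tok, 14:tok, 16:tok, 17:tok, 18:tok, 19:tok
edges: (0,4,in); (0,8,in); (2,9,in); (4,2,out); (4,3,out); (8,2,out); (8,3,out); (9,3,out); (10,3,on); (11,3,on); (14,2,on); (16,2,on); (17,3,on); (18,2,on); (19,3,on)


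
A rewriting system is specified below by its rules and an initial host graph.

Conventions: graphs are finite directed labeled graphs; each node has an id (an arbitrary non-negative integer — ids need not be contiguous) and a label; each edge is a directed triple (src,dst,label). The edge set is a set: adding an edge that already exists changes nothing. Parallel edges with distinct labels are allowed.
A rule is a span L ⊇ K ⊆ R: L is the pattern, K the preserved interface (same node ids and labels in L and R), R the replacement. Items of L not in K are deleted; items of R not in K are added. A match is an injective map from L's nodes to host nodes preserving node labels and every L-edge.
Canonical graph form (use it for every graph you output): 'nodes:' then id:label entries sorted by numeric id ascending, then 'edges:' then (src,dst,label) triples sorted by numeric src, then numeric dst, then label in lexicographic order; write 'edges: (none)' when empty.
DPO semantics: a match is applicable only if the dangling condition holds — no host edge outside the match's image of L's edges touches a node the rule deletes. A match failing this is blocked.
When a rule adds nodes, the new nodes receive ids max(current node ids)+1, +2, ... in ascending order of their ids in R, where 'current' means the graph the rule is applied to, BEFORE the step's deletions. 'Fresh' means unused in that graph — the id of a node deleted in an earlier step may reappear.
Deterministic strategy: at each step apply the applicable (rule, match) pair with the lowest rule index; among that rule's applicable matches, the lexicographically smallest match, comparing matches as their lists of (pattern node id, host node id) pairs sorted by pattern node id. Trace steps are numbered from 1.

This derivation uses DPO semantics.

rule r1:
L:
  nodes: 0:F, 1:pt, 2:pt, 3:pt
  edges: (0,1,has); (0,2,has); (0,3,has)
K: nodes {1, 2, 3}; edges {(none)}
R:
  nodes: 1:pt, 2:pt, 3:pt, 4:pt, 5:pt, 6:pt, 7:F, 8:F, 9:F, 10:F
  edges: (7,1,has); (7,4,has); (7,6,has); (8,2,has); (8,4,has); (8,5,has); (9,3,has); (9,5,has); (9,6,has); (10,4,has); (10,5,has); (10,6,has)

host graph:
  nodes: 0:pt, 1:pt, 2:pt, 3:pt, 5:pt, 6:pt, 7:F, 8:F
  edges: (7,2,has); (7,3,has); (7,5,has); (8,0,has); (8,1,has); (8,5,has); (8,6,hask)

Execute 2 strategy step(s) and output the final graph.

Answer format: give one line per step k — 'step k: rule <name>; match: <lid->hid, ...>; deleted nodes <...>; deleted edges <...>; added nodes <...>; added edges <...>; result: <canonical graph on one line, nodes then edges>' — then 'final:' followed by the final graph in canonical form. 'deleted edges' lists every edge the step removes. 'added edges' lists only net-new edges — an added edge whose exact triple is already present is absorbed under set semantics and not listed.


step 1: rule r1; match: 0->7, 1->2, 2->3, 3->5; deleted nodes 7; deleted edges (7,2,has); (7,3,has); (7,5,has); added nodes 9, 10, 11, 12, 13, 14, 15; added edges (12,2,has); (12,9,has); (12,11,has); (13,3,has); (13,9,has); (13,10,has); (14,5,has); (14,10,has); (14,11,has); (15,9,has); (15,10,has); (15,11,has); result: nodes: 0:pt, 1:pt, 2:pt, 3:pt, 5:pt, 6:pt, 8:F, 9:pt, 10:pt, 11:pt, 12:F, 13:F, 14:F, 15:F edges: (8,0,has); (8,1,has); (8,5,has); (8,6,hask); (12,2,has); (12,9,has); (12,11,has); (13,3,has); (13,9,has); (13,10,has); (14,5,has); (14,10,has); (14,11,has); (15,9,has); (15,10,has); (15,11,has)
step 2: rule r1; match: 0->12, 1->2, 2->9, 3->11; deleted nodes 12; deleted edges (12,2,has); (12,9,has); (12,11,has); added nodes 16, 17, 18, 19, 20, 21, 22; added edges (19,2,has); (19,16,has); (19,18,has); (20,9,has); (20,16,has); (20,17,has); (21,11,has); (21,17,has); (21,18,has); (22,16,has); (22,17,has); (22,18,has); result: nodes: 0:pt, 1:pt, 2:pt, 3:pt, 5:pt, 6:pt, 8:F, 9:pt, 10:pt, 11:pt, 13:F, 14:F, 15:F, 16:pt, 17:pt, 18:pt, 19:F, 20:F, 21:F, 22:F edges: (8,0,has); (8,1,has); (8,5,has); (8,6,hask); (13,3,has); (13,9,has); (13,10,has); (14,5,has); (14,10,has); (14,11,has); (15,9,has); (15,10,has); (15,11,has); (19,2,has); (19,16,has); (19,18,has); (20,9,has); (20,16,has); (20,17,has); (21,11,has); (21,17,has); (21,18,has); (22,16,has); (22,17,has); (22,18,has)
final:
nodes: 0:pt, 1:pt, 2:pt, 3:pt, 5:pt, 6:pt, 8:F, 9:pt, 10:pt, 11:pt, 13:F, 14:F, 15:F, 16:pt, 17:pt, 18:pt, 19:F, 20:F, 21:F, 22:F
edges: (8,0,has); (8,1,has); (8,5,has); (8,6,hask); (13,3,has); (13,9,has); (13,10,has); (14,5,has); (14,10,has); (14,11,has); (15,9,has); (15,10,has); (15,11,has); (19,2,has); (19,16,has); (19,18,has); (20,9,has); (20,16,has); (20,17,has); (21,11,has); (21,17,has); (21,18,has); (22,16,has); (22,17,has); (22,18,has)


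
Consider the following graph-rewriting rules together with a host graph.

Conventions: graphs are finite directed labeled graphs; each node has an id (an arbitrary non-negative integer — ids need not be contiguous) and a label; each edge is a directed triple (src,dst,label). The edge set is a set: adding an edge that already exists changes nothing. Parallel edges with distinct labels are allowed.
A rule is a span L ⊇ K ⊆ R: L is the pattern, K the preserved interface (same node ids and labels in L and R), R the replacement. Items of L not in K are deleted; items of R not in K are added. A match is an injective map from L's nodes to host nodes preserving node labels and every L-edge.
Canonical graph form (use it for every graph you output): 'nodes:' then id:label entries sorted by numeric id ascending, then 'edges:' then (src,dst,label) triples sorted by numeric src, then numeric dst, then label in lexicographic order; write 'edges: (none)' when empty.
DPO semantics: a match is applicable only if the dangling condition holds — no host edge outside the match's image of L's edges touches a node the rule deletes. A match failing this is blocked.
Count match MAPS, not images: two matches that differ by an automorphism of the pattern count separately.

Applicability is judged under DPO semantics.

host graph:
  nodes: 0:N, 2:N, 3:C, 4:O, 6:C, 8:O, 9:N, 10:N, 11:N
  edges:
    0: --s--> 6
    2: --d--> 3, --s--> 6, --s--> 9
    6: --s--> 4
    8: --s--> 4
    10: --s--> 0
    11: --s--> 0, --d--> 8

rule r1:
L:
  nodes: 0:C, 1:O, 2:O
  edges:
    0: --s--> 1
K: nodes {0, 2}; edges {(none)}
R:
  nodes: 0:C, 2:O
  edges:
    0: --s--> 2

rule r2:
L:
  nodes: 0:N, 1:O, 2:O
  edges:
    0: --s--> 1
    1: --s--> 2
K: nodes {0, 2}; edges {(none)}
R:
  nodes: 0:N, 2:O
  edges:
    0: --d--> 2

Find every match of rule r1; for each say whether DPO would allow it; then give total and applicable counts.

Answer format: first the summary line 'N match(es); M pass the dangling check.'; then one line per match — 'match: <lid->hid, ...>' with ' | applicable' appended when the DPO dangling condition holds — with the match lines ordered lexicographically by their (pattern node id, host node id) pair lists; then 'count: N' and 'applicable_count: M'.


1 match(es); 0 pass the dangling check.
match: 0->6, 1->4, 2->8
count: 1
applicable_count: 0
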